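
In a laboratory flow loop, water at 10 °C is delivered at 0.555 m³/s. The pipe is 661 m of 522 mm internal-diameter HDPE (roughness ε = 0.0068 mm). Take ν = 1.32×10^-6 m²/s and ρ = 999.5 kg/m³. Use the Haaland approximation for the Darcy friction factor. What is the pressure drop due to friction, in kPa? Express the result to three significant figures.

V = 4Q/(πD²) = 4·0.555/(π·0.522²) = 2.593 m/s
Re = VD/ν = 2.593·0.522/1.32×10^-6 = 1.03×10^6 → turbulent
ε/D = 0.0068/522 = 1.30×10^-5
Haaland: f = 0.01178
h_f = f(L/D)V²/(2g) = 0.01178·(661/0.522)·2.593²/(2·9.81) = 5.114 m
Δp = ρg·h_f = 999.5·9.81·5.114 = 50.14 kPa

Δp ≈ 50.1 kPa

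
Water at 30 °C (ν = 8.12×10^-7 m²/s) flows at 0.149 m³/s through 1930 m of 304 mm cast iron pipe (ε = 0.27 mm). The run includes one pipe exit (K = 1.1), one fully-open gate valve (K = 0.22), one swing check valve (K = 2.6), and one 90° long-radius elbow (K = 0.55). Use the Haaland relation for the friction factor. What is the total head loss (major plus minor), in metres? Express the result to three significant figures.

V = 4Q/(πD²) = 2.053 m/s; V²/2g = 0.2148 m
Re = 7.69×10^5, ε/D = 8.88×10^-4 → f = 0.01949 (Haaland)
Major: h_f = f(L/D)·V²/2g = 0.01949·6349·0.2148 = 26.58 m
Minor: ΣK = 4.47; h_m = ΣK·V²/2g = 0.9601 m
Total H_L = 26.58 + 0.9601 = 27.54 m

H_L ≈ 27.5 m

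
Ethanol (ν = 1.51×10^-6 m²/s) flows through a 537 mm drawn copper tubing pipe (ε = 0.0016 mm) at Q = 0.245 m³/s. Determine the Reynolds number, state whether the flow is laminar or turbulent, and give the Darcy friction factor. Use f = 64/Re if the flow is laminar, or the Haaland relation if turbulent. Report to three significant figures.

V = 4Q/(πD²) = 1.082 m/s
Re = VD/ν = 1.082·0.537/1.51×10^-6 = 3.85×10^5
Re > 4000 → turbulent; ε/D = 2.98×10^-6
Haaland: f = 0.01372

Re ≈ 3.85×10^5; turbulent; f ≈ 0.0137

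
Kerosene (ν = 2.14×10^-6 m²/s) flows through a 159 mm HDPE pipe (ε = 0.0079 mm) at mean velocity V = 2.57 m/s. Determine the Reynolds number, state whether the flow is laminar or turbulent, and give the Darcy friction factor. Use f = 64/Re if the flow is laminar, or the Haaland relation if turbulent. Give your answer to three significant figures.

Re = VD/ν = 2.570·0.159/2.14×10^-6 = 1.91×10^5
Re > 4000 → turbulent; ε/D = 4.97×10^-5
Haaland: f = 0.01596

Re ≈ 1.91×10^5; turbulent; f ≈ 0.0160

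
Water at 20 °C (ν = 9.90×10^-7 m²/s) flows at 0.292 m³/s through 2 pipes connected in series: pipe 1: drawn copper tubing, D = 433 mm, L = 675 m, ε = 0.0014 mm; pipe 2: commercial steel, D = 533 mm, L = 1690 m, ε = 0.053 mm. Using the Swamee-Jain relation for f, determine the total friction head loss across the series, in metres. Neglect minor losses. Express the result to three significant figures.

H ≈ 7.60 m

Pipe 1: V = 1.983 m/s, Re = 8.67×10^5, ε/D = 3.23×10^-6, f = 0.01196, h_1 = f(L/D)V²/2g = 3.738 m
Pipe 2: V = 1.309 m/s, Re = 7.05×10^5, ε/D = 9.94×10^-5, f = 0.01394, h_2 = f(L/D)V²/2g = 3.858 m
Series → Q common, losses add: H = Σh = 7.596 m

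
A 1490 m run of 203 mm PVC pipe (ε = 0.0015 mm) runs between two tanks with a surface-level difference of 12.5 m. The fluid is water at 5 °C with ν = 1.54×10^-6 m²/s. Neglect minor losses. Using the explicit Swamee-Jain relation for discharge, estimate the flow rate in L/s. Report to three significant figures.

Q ≈ 47.0 L/s

Swamee-Jain (Type II): Q = -0.965·√(gD⁵h_f/L)·ln[ε/(3.7D) + √(3.17ν²L/(gD³h_f))]
√(gD⁵h_f/L) = √(9.81·0.203⁵·12.5/1490) = 0.005326
ε/(3.7D) = 2.00×10^-6; √(3.17ν²L/(gD³h_f)) = 1.04×10^-4
Q = -0.965·0.005326·ln(1.065×10^-4) = 0.04702 m³/s
Check: V = 1.45 m/s, Re = 1.91×10^5, f = 0.01573, h_f = 12.4 m ≈ 12.5 m ✓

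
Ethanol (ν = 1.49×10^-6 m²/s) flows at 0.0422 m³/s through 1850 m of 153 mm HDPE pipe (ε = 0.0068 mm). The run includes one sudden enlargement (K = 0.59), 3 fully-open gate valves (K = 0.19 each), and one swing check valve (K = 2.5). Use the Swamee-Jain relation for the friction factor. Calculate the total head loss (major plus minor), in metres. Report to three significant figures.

V = 4Q/(πD²) = 2.295 m/s; V²/2g = 0.2685 m
Re = 2.36×10^5, ε/D = 4.44×10^-5 → f = 0.01548 (Swamee-Jain)
Major: h_f = f(L/D)·V²/2g = 0.01548·12092·0.2685 = 50.28 m
Minor: ΣK = 3.66; h_m = ΣK·V²/2g = 0.9828 m
Total H_L = 50.28 + 0.9828 = 51.26 m

H_L ≈ 51.3 m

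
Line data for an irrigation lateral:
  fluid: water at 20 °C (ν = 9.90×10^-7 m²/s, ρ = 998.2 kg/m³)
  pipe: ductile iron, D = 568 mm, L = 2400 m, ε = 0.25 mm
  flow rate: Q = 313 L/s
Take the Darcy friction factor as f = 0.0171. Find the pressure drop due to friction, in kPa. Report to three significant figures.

V = 4Q/(πD²) = 4·0.313/(π·0.568²) = 1.235 m/s
h_f = f(L/D)V²/(2g) = 0.01710·(2400/0.568)·1.235²/(2·9.81) = 5.619 m
Δp = ρg·h_f = 998.2·9.81·5.619 = 55.03 kPa

Δp ≈ 55.0 kPa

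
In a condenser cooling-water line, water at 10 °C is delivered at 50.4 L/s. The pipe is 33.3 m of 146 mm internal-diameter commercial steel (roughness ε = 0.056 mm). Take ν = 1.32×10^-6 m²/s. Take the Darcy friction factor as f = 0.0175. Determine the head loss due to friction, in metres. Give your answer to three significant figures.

V = 4Q/(πD²) = 4·0.0504/(π·0.146²) = 3.010 m/s
h_f = f(L/D)V²/(2g) = 0.01750·(33.3/0.146)·3.010²/(2·9.81) = 1.844 m

h_f ≈ 1.84 m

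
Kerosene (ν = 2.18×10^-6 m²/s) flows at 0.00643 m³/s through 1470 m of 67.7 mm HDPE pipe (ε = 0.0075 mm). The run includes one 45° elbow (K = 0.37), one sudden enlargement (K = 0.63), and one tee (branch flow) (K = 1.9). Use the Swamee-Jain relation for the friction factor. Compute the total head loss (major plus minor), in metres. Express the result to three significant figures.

V = 4Q/(πD²) = 1.786 m/s; V²/2g = 0.1626 m
Re = 5.55×10^4, ε/D = 1.11×10^-4 → f = 0.02076 (Swamee-Jain)
Major: h_f = f(L/D)·V²/2g = 0.02076·21713·0.1626 = 73.29 m
Minor: ΣK = 2.90; h_m = ΣK·V²/2g = 0.4716 m
Total H_L = 73.29 + 0.4716 = 73.77 m

H_L ≈ 73.8 m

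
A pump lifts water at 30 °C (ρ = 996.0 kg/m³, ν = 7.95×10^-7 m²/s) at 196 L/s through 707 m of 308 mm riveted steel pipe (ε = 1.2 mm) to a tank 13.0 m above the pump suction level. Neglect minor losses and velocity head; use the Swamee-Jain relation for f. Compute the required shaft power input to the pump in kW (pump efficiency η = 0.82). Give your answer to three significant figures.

V = 4Q/(πD²) = 2.631 m/s; Re = 1.02×10^6; ε/D = 0.00390; f = 0.02837
h_f = f(L/D)V²/2g = 22.97 m
Total head H = z + h_f = 13.0 + 22.97 = 35.97 m
P_hyd = ρgQH = 996.0·9.81·0.196·35.97 = 68.89 kW
P_shaft = P_hyd/η = 68.89/0.82 = 84.01 kW

P_shaft ≈ 84.0 kW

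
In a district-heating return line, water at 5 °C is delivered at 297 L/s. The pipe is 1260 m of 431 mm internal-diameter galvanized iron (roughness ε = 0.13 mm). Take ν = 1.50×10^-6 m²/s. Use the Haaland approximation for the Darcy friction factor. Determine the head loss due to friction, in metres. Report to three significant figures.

V = 4Q/(πD²) = 4·0.297/(π·0.431²) = 2.036 m/s
Re = VD/ν = 2.036·0.431/1.50×10^-6 = 5.85×10^5 → turbulent
ε/D = 0.13/431 = 3.02×10^-4
Haaland: f = 0.01601
h_f = f(L/D)V²/(2g) = 0.01601·(1260/0.431)·2.036²/(2·9.81) = 9.889 m

h_f ≈ 9.89 m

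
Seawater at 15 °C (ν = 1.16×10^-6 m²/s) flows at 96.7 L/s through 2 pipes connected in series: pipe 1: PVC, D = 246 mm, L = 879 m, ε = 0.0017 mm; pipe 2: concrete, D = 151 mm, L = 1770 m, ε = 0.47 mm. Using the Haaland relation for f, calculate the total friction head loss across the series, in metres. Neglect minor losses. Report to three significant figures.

H ≈ 475 m

Pipe 1: V = 2.035 m/s, Re = 4.31×10^5, ε/D = 6.91×10^-6, f = 0.01348, h_1 = f(L/D)V²/2g = 10.16 m
Pipe 2: V = 5.400 m/s, Re = 7.03×10^5, ε/D = 0.00311, f = 0.02666, h_2 = f(L/D)V²/2g = 464.4 m
Series → Q common, losses add: H = Σh = 474.6 m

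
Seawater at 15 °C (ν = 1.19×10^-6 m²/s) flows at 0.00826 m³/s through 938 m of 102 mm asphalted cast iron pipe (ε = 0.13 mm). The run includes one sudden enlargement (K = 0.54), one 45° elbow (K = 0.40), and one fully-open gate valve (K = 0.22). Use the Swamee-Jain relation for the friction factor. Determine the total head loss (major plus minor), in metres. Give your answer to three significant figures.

H_L ≈ 11.3 m

V = 4Q/(πD²) = 1.011 m/s; V²/2g = 0.05208 m
Re = 8.66×10^4, ε/D = 0.00127 → f = 0.02354 (Swamee-Jain)
Major: h_f = f(L/D)·V²/2g = 0.02354·9196·0.05208 = 11.27 m
Minor: ΣK = 1.16; h_m = ΣK·V²/2g = 0.06041 m
Total H_L = 11.27 + 0.06041 = 11.33 m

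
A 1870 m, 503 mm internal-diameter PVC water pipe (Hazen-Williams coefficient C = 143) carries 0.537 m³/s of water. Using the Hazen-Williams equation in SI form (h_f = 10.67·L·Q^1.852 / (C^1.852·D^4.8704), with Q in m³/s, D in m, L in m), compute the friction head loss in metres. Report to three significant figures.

h_f ≈ 18.3 m

h_f = 10.67·1870·0.537^1.852 / (143^1.852·0.503^4.8704) = 18.27 m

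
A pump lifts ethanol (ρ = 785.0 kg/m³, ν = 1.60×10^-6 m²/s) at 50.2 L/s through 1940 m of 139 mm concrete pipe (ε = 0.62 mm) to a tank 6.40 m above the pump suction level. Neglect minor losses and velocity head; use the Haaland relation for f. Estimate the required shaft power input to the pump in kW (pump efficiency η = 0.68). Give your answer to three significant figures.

P_shaft ≈ 135 kW

V = 4Q/(πD²) = 3.308 m/s; Re = 2.87×10^5; ε/D = 0.00446; f = 0.02973
h_f = f(L/D)V²/2g = 231.4 m
Total head H = z + h_f = 6.40 + 231.4 = 237.8 m
P_hyd = ρgQH = 785.0·9.81·0.0502·237.8 = 91.94 kW
P_shaft = P_hyd/η = 91.94/0.68 = 135.2 kW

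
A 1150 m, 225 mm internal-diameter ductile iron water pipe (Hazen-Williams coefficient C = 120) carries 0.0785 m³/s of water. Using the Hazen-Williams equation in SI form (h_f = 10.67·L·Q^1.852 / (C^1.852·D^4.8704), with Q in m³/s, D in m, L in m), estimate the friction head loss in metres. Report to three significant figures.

h_f = 10.67·1150·0.0785^1.852 / (120^1.852·0.225^4.8704) = 22.22 m

h_f ≈ 22.2 m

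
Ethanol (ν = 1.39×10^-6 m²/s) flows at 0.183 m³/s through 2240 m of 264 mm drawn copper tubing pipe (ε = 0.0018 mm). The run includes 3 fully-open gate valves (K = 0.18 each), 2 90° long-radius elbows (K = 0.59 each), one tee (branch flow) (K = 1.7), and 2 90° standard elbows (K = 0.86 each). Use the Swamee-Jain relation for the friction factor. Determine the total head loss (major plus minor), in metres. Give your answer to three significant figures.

H_L ≈ 64.2 m

V = 4Q/(πD²) = 3.343 m/s; V²/2g = 0.5696 m
Re = 6.35×10^5, ε/D = 6.82×10^-6 → f = 0.01268 (Swamee-Jain)
Major: h_f = f(L/D)·V²/2g = 0.01268·8485·0.5696 = 61.27 m
Minor: ΣK = 5.14; h_m = ΣK·V²/2g = 2.928 m
Total H_L = 61.27 + 2.928 = 64.20 m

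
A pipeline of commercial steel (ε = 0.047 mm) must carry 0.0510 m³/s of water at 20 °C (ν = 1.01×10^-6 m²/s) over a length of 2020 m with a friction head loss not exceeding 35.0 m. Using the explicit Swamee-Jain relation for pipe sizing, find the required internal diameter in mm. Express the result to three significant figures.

Swamee-Jain (Type III): D = 0.66·[ε^1.25·(LQ²/(gh_f))^4.75 + ν·Q^9.4·(L/(gh_f))^5.2]^0.04
LQ²/(gh_f) = 0.01530; L/(gh_f) = 5.883
Term 1 = ε^1.25·(…)^4.75 = 9.28×10^-15; Term 2 = ν·Q^9.4·(…)^5.2 = 7.20×10^-15
D = 0.66·(9.28×10^-15 + 7.20×10^-15)^0.04 = 0.1855 m = 185 mm
Check: V = 1.89 m/s, Re = 3.47×10^5, f = 0.01649, h_f = 32.6 m ≈ 35.0 m ✓

D ≈ 185 mm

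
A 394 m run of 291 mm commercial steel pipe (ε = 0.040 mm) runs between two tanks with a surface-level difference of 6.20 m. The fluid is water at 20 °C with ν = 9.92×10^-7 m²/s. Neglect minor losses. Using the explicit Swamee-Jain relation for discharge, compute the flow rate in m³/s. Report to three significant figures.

Q ≈ 0.167 m³/s

Swamee-Jain (Type II): Q = -0.965·√(gD⁵h_f/L)·ln[ε/(3.7D) + √(3.17ν²L/(gD³h_f))]
√(gD⁵h_f/L) = √(9.81·0.291⁵·6.20/394) = 0.01795
ε/(3.7D) = 3.72×10^-5; √(3.17ν²L/(gD³h_f)) = 2.86×10^-5
Q = -0.965·0.01795·ln(6.579×10^-5) = 0.1668 m³/s
Check: V = 2.51 m/s, Re = 7.36×10^5, f = 0.01436, h_f = 6.23 m ≈ 6.20 m ✓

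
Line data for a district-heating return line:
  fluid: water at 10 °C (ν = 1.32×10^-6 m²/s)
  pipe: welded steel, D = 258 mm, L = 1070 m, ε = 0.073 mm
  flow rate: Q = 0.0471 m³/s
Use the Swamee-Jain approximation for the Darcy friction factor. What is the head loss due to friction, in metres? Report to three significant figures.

h_f ≈ 3.08 m

V = 4Q/(πD²) = 4·0.0471/(π·0.258²) = 0.9009 m/s
Re = VD/ν = 0.9009·0.258/1.32×10^-6 = 1.76×10^5 → turbulent
ε/D = 0.073/258 = 2.83×10^-4
Swamee-Jain: f = 0.01795
h_f = f(L/D)V²/(2g) = 0.01795·(1070/0.258)·0.9009²/(2·9.81) = 3.080 m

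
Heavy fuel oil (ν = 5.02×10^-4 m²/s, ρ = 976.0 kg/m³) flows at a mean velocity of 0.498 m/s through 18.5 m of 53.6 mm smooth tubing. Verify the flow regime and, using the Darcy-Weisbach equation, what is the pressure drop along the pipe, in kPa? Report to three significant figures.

Δp ≈ 50.3 kPa

Re = VD/ν = 0.498·0.05360/5.02×10^-4 = 53.2 → laminar (Re < 2300)
f = 64/Re = 1.204
h_f = f(L/D)V²/(2g) = 1.204·(18.5/0.05360)·0.498²/(2·9.81) = 5.251 m
Δp = ρg·h_f = 976.0·9.81·5.251 = 50.28 kPa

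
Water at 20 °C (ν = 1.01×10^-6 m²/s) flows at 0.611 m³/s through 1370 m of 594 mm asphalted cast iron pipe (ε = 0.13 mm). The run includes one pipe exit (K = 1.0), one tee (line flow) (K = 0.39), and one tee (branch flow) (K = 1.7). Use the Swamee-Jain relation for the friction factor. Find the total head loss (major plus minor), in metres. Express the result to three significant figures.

V = 4Q/(πD²) = 2.205 m/s; V²/2g = 0.2478 m
Re = 1.30×10^6, ε/D = 2.19×10^-4 → f = 0.01478 (Swamee-Jain)
Major: h_f = f(L/D)·V²/2g = 0.01478·2306·0.2478 = 8.449 m
Minor: ΣK = 3.09; h_m = ΣK·V²/2g = 0.7656 m
Total H_L = 8.449 + 0.7656 = 9.214 m

H_L ≈ 9.21 m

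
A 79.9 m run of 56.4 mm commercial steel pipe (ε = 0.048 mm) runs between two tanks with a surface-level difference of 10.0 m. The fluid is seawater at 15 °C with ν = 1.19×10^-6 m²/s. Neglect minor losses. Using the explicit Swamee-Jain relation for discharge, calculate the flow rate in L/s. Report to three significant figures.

Q ≈ 6.38 L/s

Swamee-Jain (Type II): Q = -0.965·√(gD⁵h_f/L)·ln[ε/(3.7D) + √(3.17ν²L/(gD³h_f))]
√(gD⁵h_f/L) = √(9.81·0.0564⁵·10.0/79.9) = 8.371×10^-4
ε/(3.7D) = 2.30×10^-4; √(3.17ν²L/(gD³h_f)) = 1.43×10^-4
Q = -0.965·8.371×10^-4·ln(3.728×10^-4) = 0.006377 m³/s
Check: V = 2.55 m/s, Re = 1.21×10^5, f = 0.02141, h_f = 10.1 m ≈ 10.0 m ✓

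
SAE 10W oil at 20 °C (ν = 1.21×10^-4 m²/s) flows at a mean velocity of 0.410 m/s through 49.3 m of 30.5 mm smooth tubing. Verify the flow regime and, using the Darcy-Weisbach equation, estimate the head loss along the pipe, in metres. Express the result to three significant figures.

Re = VD/ν = 0.410·0.03050/1.21×10^-4 = 103 → laminar (Re < 2300)
f = 64/Re = 0.6193
h_f = f(L/D)V²/(2g) = 0.6193·(49.3/0.03050)·0.410²/(2·9.81) = 8.576 m

h_f ≈ 8.58 m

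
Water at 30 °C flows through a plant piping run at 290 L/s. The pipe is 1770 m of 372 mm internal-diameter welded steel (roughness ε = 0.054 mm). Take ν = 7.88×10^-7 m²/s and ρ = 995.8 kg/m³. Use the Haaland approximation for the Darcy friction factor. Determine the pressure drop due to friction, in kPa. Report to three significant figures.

Δp ≈ 232 kPa

V = 4Q/(πD²) = 4·0.290/(π·0.372²) = 2.668 m/s
Re = VD/ν = 2.668·0.372/7.88×10^-7 = 1.26×10^6 → turbulent
ε/D = 0.054/372 = 1.45×10^-4
Haaland: f = 0.01376
h_f = f(L/D)V²/(2g) = 0.01376·(1770/0.372)·2.668²/(2·9.81) = 23.75 m
Δp = ρg·h_f = 995.8·9.81·23.75 = 232.0 kPa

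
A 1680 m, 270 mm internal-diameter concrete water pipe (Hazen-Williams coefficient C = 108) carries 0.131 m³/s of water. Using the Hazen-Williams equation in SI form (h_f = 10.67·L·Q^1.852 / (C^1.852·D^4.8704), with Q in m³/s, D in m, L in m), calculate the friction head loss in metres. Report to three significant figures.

h_f ≈ 41.9 m

h_f = 10.67·1680·0.131^1.852 / (108^1.852·0.270^4.8704) = 41.90 m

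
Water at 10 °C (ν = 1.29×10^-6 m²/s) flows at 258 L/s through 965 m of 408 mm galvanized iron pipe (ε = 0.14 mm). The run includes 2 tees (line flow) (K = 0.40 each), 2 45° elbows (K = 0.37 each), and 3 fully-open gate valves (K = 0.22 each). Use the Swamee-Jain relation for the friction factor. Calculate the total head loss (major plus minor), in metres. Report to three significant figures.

H_L ≈ 8.18 m

V = 4Q/(πD²) = 1.973 m/s; V²/2g = 0.1985 m
Re = 6.24×10^5, ε/D = 3.43×10^-4 → f = 0.01649 (Swamee-Jain)
Major: h_f = f(L/D)·V²/2g = 0.01649·2365·0.1985 = 7.740 m
Minor: ΣK = 2.20; h_m = ΣK·V²/2g = 0.4367 m
Total H_L = 7.740 + 0.4367 = 8.177 m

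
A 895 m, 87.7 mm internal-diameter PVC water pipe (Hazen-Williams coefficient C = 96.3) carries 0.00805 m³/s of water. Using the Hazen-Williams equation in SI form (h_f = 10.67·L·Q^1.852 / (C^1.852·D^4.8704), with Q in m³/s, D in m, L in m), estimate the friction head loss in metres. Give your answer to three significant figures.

h_f = 10.67·895·0.00805^1.852 / (96.3^1.852·0.0877^4.8704) = 37.66 m

h_f ≈ 37.7 m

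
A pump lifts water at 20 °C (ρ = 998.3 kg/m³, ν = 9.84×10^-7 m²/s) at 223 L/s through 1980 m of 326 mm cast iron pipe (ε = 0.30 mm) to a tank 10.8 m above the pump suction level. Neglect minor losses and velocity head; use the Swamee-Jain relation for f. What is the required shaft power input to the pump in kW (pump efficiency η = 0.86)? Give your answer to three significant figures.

V = 4Q/(πD²) = 2.672 m/s; Re = 8.85×10^5; ε/D = 9.20×10^-4; f = 0.01970
h_f = f(L/D)V²/2g = 43.54 m
Total head H = z + h_f = 10.8 + 43.54 = 54.34 m
P_hyd = ρgQH = 998.3·9.81·0.223·54.34 = 118.7 kW
P_shaft = P_hyd/η = 118.7/0.86 = 138.0 kW

P_shaft ≈ 138 kW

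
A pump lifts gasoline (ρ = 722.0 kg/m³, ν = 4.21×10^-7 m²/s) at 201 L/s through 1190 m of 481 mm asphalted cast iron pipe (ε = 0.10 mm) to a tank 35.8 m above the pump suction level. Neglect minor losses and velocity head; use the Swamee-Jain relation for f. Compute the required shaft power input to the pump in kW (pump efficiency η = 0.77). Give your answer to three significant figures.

V = 4Q/(πD²) = 1.106 m/s; Re = 1.26×10^6; ε/D = 2.08×10^-4; f = 0.01468
h_f = f(L/D)V²/2g = 2.265 m
Total head H = z + h_f = 35.8 + 2.265 = 38.07 m
P_hyd = ρgQH = 722.0·9.81·0.201·38.07 = 54.19 kW
P_shaft = P_hyd/η = 54.19/0.77 = 70.38 kW

P_shaft ≈ 70.4 kW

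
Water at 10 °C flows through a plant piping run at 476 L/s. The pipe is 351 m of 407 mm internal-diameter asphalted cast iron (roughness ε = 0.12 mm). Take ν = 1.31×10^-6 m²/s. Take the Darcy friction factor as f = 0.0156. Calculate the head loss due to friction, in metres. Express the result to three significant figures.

V = 4Q/(πD²) = 4·0.476/(π·0.407²) = 3.659 m/s
h_f = f(L/D)V²/(2g) = 0.01560·(351/0.407)·3.659²/(2·9.81) = 9.179 m

h_f ≈ 9.18 m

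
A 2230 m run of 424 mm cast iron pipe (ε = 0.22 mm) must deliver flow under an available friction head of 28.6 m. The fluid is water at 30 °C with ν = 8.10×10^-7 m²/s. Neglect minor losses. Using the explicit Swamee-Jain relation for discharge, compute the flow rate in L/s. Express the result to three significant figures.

Q ≈ 351 L/s

Swamee-Jain (Type II): Q = -0.965·√(gD⁵h_f/L)·ln[ε/(3.7D) + √(3.17ν²L/(gD³h_f))]
√(gD⁵h_f/L) = √(9.81·0.424⁵·28.6/2230) = 0.04152
ε/(3.7D) = 1.40×10^-4; √(3.17ν²L/(gD³h_f)) = 1.47×10^-5
Q = -0.965·0.04152·ln(1.550×10^-4) = 0.3515 m³/s
Check: V = 2.49 m/s, Re = 1.30×10^6, f = 0.01731, h_f = 28.8 m ≈ 28.6 m ✓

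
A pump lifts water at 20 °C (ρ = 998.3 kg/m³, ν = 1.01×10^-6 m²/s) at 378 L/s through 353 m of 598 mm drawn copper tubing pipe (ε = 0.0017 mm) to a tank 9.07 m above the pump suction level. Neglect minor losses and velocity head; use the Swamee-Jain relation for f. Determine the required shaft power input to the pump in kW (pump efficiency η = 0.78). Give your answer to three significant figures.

P_shaft ≈ 46.2 kW

V = 4Q/(πD²) = 1.346 m/s; Re = 7.97×10^5; ε/D = 2.84×10^-6; f = 0.01213
h_f = f(L/D)V²/2g = 0.6608 m
Total head H = z + h_f = 9.07 + 0.6608 = 9.731 m
P_hyd = ρgQH = 998.3·9.81·0.378·9.731 = 36.02 kW
P_shaft = P_hyd/η = 36.02/0.78 = 46.18 kW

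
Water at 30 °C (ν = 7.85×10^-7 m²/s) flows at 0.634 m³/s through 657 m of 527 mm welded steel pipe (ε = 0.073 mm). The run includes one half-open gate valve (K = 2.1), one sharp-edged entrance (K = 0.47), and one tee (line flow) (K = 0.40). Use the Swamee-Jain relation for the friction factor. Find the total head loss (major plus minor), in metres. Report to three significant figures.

H_L ≈ 8.53 m

V = 4Q/(πD²) = 2.907 m/s; V²/2g = 0.4306 m
Re = 1.95×10^6, ε/D = 1.39×10^-4 → f = 0.01351 (Swamee-Jain)
Major: h_f = f(L/D)·V²/2g = 0.01351·1247·0.4306 = 7.253 m
Minor: ΣK = 2.97; h_m = ΣK·V²/2g = 1.279 m
Total H_L = 7.253 + 1.279 = 8.532 m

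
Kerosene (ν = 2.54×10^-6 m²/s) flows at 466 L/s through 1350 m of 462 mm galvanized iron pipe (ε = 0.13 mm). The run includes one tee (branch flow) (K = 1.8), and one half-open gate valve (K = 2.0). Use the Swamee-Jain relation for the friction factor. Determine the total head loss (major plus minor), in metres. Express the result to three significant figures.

V = 4Q/(πD²) = 2.780 m/s; V²/2g = 0.3938 m
Re = 5.06×10^5, ε/D = 2.81×10^-4 → f = 0.01621 (Swamee-Jain)
Major: h_f = f(L/D)·V²/2g = 0.01621·2922·0.3938 = 18.66 m
Minor: ΣK = 3.80; h_m = ΣK·V²/2g = 1.497 m
Total H_L = 18.66 + 1.497 = 20.15 m

H_L ≈ 20.2 m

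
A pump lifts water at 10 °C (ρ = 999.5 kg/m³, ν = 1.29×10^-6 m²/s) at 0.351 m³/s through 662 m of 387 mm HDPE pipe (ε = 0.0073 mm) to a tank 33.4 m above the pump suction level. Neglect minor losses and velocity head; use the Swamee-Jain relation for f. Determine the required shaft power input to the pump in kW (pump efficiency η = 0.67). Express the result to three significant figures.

V = 4Q/(πD²) = 2.984 m/s; Re = 8.95×10^5; ε/D = 1.89×10^-5; f = 0.01225
h_f = f(L/D)V²/2g = 9.508 m
Total head H = z + h_f = 33.4 + 9.508 = 42.91 m
P_hyd = ρgQH = 999.5·9.81·0.351·42.91 = 147.7 kW
P_shaft = P_hyd/η = 147.7/0.67 = 220.4 kW

P_shaft ≈ 220 kW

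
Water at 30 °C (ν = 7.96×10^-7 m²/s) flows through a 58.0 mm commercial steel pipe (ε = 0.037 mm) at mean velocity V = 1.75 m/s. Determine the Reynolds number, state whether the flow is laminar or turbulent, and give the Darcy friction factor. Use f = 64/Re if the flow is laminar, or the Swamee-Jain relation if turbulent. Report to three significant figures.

Re ≈ 1.28×10^5; turbulent; f ≈ 0.0204

Re = VD/ν = 1.750·0.0580/7.96×10^-7 = 1.28×10^5
Re > 4000 → turbulent; ε/D = 6.38×10^-4
Swamee-Jain: f = 0.02044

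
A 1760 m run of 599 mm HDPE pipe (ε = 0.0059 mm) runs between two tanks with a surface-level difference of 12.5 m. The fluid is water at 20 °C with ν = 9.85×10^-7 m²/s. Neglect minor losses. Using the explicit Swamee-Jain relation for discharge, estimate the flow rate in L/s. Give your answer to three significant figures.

Swamee-Jain (Type II): Q = -0.965·√(gD⁵h_f/L)·ln[ε/(3.7D) + √(3.17ν²L/(gD³h_f))]
√(gD⁵h_f/L) = √(9.81·0.599⁵·12.5/1760) = 0.07330
ε/(3.7D) = 2.66×10^-6; √(3.17ν²L/(gD³h_f)) = 1.43×10^-5
Q = -0.965·0.07330·ln(1.699×10^-5) = 0.7768 m³/s
Check: V = 2.76 m/s, Re = 1.68×10^6, f = 0.01099, h_f = 12.5 m ≈ 12.5 m ✓

Q ≈ 777 L/s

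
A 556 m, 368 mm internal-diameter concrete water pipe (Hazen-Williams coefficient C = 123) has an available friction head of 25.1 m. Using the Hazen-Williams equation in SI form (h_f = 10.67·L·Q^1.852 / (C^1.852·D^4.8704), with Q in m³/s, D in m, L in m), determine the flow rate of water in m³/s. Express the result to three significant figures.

Q ≈ 0.464 m³/s

Rearranging: Q = [h_f·C^1.852·D^4.8704 / (10.67·L)]^(1/1.852)
Q = [25.1·123^1.852·0.368^4.8704 / (10.67·556)]^0.540 = 0.4640 m³/s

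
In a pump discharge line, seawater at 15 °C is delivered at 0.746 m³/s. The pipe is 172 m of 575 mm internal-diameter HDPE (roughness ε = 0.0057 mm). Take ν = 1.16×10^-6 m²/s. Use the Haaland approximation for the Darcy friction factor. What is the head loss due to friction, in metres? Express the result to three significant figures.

V = 4Q/(πD²) = 4·0.746/(π·0.575²) = 2.873 m/s
Re = VD/ν = 2.873·0.575/1.16×10^-6 = 1.42×10^6 → turbulent
ε/D = 0.0057/575 = 9.91×10^-6
Haaland: f = 0.01116
h_f = f(L/D)V²/(2g) = 0.01116·(172/0.575)·2.873²/(2·9.81) = 1.404 m

h_f ≈ 1.40 m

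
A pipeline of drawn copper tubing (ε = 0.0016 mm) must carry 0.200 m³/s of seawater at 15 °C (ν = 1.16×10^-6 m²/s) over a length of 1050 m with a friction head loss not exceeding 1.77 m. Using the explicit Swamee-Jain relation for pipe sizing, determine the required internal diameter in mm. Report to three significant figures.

Swamee-Jain (Type III): D = 0.66·[ε^1.25·(LQ²/(gh_f))^4.75 + ν·Q^9.4·(L/(gh_f))^5.2]^0.04
LQ²/(gh_f) = 2.419; L/(gh_f) = 60.47
Term 1 = ε^1.25·(…)^4.75 = 3.78×10^-6; Term 2 = ν·Q^9.4·(…)^5.2 = 5.73×10^-4
D = 0.66·(3.78×10^-6 + 5.73×10^-4)^0.04 = 0.4898 m = 490 mm
Check: V = 1.06 m/s, Re = 4.48×10^5, f = 0.01340, h_f = 1.65 m ≈ 1.77 m ✓

D ≈ 490 mm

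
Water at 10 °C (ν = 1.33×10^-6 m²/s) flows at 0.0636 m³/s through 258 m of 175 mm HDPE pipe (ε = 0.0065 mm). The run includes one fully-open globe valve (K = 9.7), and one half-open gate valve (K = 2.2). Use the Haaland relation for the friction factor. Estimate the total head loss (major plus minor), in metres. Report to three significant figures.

H_L ≈ 11.8 m

V = 4Q/(πD²) = 2.644 m/s; V²/2g = 0.3564 m
Re = 3.48×10^5, ε/D = 3.71×10^-5 → f = 0.01431 (Haaland)
Major: h_f = f(L/D)·V²/2g = 0.01431·1474·0.3564 = 7.516 m
Minor: ΣK = 11.9; h_m = ΣK·V²/2g = 4.241 m
Total H_L = 7.516 + 4.241 = 11.76 m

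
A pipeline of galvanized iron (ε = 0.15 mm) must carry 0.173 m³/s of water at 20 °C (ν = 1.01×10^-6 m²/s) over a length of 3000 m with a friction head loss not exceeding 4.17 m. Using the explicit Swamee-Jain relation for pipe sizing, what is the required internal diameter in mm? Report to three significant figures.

Swamee-Jain (Type III): D = 0.66·[ε^1.25·(LQ²/(gh_f))^4.75 + ν·Q^9.4·(L/(gh_f))^5.2]^0.04
LQ²/(gh_f) = 2.195; L/(gh_f) = 73.34
Term 1 = ε^1.25·(…)^4.75 = 6.95×10^-4; Term 2 = ν·Q^9.4·(…)^5.2 = 3.48×10^-4
D = 0.66·(6.95×10^-4 + 3.48×10^-4)^0.04 = 0.5015 m = 501 mm
Check: V = 0.876 m/s, Re = 4.35×10^5, f = 0.01653, h_f = 3.87 m ≈ 4.17 m ✓

D ≈ 501 mm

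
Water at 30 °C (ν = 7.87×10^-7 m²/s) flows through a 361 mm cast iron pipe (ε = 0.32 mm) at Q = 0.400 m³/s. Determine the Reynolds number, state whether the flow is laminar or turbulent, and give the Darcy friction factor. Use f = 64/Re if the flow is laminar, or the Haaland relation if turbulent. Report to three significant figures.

V = 4Q/(πD²) = 3.908 m/s
Re = VD/ν = 3.908·0.361/7.87×10^-7 = 1.79×10^6
Re > 4000 → turbulent; ε/D = 8.86×10^-4
Haaland: f = 0.01927

Re ≈ 1.79×10^6; turbulent; f ≈ 0.0193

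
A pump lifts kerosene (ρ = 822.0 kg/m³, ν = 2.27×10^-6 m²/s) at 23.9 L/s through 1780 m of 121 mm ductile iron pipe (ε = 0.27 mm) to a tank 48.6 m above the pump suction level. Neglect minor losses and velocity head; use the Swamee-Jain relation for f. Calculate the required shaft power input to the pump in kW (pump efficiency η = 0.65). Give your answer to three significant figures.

P_shaft ≈ 39.2 kW

V = 4Q/(πD²) = 2.078 m/s; Re = 1.11×10^5; ε/D = 0.00223; f = 0.02578
h_f = f(L/D)V²/2g = 83.49 m
Total head H = z + h_f = 48.6 + 83.49 = 132.1 m
P_hyd = ρgQH = 822.0·9.81·0.0239·132.1 = 25.46 kW
P_shaft = P_hyd/η = 25.46/0.65 = 39.16 kW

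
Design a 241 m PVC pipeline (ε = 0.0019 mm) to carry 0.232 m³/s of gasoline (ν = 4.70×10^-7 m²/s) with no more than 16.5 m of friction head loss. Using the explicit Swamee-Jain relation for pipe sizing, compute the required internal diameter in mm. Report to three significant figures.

D ≈ 232 mm

Swamee-Jain (Type III): D = 0.66·[ε^1.25·(LQ²/(gh_f))^4.75 + ν·Q^9.4·(L/(gh_f))^5.2]^0.04
LQ²/(gh_f) = 0.08014; L/(gh_f) = 1.489
Term 1 = ε^1.25·(…)^4.75 = 4.38×10^-13; Term 2 = ν·Q^9.4·(…)^5.2 = 4.04×10^-12
D = 0.66·(4.38×10^-13 + 4.04×10^-12)^0.04 = 0.2321 m = 232 mm
Check: V = 5.49 m/s, Re = 2.71×10^6, f = 0.01025, h_f = 16.3 m ≈ 16.5 m ✓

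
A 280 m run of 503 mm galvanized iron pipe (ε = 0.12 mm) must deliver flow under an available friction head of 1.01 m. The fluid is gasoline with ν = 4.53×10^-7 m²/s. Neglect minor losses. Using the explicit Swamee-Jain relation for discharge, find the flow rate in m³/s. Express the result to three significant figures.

Swamee-Jain (Type II): Q = -0.965·√(gD⁵h_f/L)·ln[ε/(3.7D) + √(3.17ν²L/(gD³h_f))]
√(gD⁵h_f/L) = √(9.81·0.503⁵·1.01/280) = 0.03375
ε/(3.7D) = 6.45×10^-5; √(3.17ν²L/(gD³h_f)) = 1.20×10^-5
Q = -0.965·0.03375·ln(7.650×10^-5) = 0.3087 m³/s
Check: V = 1.55 m/s, Re = 1.73×10^6, f = 0.01483, h_f = 1.02 m ≈ 1.01 m ✓

Q ≈ 0.309 m³/s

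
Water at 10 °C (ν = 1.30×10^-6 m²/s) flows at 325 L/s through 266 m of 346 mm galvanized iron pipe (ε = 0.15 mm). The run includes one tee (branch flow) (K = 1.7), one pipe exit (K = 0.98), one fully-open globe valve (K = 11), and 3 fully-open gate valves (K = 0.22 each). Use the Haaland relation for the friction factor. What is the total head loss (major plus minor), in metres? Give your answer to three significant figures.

V = 4Q/(πD²) = 3.457 m/s; V²/2g = 0.6090 m
Re = 9.20×10^5, ε/D = 4.34×10^-4 → f = 0.01674 (Haaland)
Major: h_f = f(L/D)·V²/2g = 0.01674·768.8·0.6090 = 7.836 m
Minor: ΣK = 14.3; h_m = ΣK·V²/2g = 8.732 m
Total H_L = 7.836 + 8.732 = 16.57 m

H_L ≈ 16.6 m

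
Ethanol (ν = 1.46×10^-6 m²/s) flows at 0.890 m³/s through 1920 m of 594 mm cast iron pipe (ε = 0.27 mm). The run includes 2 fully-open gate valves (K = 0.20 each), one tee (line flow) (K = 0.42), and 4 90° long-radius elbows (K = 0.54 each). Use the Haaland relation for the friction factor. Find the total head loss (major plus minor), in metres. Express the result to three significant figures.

H_L ≈ 30.0 m

V = 4Q/(πD²) = 3.212 m/s; V²/2g = 0.5257 m
Re = 1.31×10^6, ε/D = 4.55×10^-4 → f = 0.01675 (Haaland)
Major: h_f = f(L/D)·V²/2g = 0.01675·3232·0.5257 = 28.45 m
Minor: ΣK = 2.98; h_m = ΣK·V²/2g = 1.567 m
Total H_L = 28.45 + 1.567 = 30.02 m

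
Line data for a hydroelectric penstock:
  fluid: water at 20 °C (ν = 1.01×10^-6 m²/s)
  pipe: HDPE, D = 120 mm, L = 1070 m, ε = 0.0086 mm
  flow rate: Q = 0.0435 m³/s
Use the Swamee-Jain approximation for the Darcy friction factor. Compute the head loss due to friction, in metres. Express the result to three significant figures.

h_f ≈ 96.1 m

V = 4Q/(πD²) = 4·0.0435/(π·0.120²) = 3.846 m/s
Re = VD/ν = 3.846·0.120/1.01×10^-6 = 4.57×10^5 → turbulent
ε/D = 0.0086/120 = 7.17×10^-5
Swamee-Jain: f = 0.01429
h_f = f(L/D)V²/(2g) = 0.01429·(1070/0.120)·3.846²/(2·9.81) = 96.06 m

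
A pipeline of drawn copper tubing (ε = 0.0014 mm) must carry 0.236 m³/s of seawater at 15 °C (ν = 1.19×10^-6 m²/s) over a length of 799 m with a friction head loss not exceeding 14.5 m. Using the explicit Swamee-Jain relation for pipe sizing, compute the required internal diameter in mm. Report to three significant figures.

D ≈ 318 mm

Swamee-Jain (Type III): D = 0.66·[ε^1.25·(LQ²/(gh_f))^4.75 + ν·Q^9.4·(L/(gh_f))^5.2]^0.04
LQ²/(gh_f) = 0.3128; L/(gh_f) = 5.617
Term 1 = ε^1.25·(…)^4.75 = 1.93×10^-10; Term 2 = ν·Q^9.4·(…)^5.2 = 1.20×10^-8
D = 0.66·(1.93×10^-10 + 1.20×10^-8)^0.04 = 0.3184 m = 318 mm
Check: V = 2.96 m/s, Re = 7.93×10^5, f = 0.01217, h_f = 13.7 m ≈ 14.5 m ✓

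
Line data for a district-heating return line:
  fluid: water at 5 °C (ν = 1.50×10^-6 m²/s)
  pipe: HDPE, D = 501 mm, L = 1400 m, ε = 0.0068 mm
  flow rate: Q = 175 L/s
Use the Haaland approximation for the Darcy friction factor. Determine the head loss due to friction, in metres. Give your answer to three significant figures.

V = 4Q/(πD²) = 4·0.175/(π·0.501²) = 0.8877 m/s
Re = VD/ν = 0.8877·0.501/1.50×10^-6 = 2.96×10^5 → turbulent
ε/D = 0.0068/501 = 1.36×10^-5
Haaland: f = 0.01448
h_f = f(L/D)V²/(2g) = 0.01448·(1400/0.501)·0.8877²/(2·9.81) = 1.626 m

h_f ≈ 1.63 m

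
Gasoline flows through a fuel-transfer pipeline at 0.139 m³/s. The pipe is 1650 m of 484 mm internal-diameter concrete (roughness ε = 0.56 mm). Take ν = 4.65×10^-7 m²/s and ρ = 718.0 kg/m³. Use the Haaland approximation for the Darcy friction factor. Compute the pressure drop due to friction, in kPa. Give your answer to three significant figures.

V = 4Q/(πD²) = 4·0.139/(π·0.484²) = 0.7555 m/s
Re = VD/ν = 0.7555·0.484/4.65×10^-7 = 7.86×10^5 → turbulent
ε/D = 0.56/484 = 0.00116
Haaland: f = 0.02070
h_f = f(L/D)V²/(2g) = 0.02070·(1650/0.484)·0.7555²/(2·9.81) = 2.053 m
Δp = ρg·h_f = 718.0·9.81·2.053 = 14.46 kPa

Δp ≈ 14.5 kPa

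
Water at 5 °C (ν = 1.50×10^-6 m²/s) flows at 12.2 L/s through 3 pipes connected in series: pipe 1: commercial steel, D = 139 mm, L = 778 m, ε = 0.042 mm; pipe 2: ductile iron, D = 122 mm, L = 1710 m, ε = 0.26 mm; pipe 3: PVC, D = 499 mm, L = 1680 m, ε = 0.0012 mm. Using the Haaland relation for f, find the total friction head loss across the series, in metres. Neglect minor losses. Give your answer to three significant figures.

H ≈ 23.6 m

Pipe 1: V = 0.8040 m/s, Re = 7.45×10^4, ε/D = 3.02×10^-4, f = 0.02014, h_1 = f(L/D)V²/2g = 3.713 m
Pipe 2: V = 1.044 m/s, Re = 8.49×10^4, ε/D = 0.00213, f = 0.02556, h_2 = f(L/D)V²/2g = 19.89 m
Pipe 3: V = 0.06238 m/s, Re = 2.08×10^4, ε/D = 2.40×10^-6, f = 0.02551, h_3 = f(L/D)V²/2g = 0.01704 m
Series → Q common, losses add: H = Σh = 23.62 m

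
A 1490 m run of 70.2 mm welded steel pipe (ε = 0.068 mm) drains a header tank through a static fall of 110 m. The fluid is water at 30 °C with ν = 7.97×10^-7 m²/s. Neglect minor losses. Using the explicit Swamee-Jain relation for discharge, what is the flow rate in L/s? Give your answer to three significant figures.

Swamee-Jain (Type II): Q = -0.965·√(gD⁵h_f/L)·ln[ε/(3.7D) + √(3.17ν²L/(gD³h_f))]
√(gD⁵h_f/L) = √(9.81·0.0702⁵·110/1490) = 0.001111
ε/(3.7D) = 2.62×10^-4; √(3.17ν²L/(gD³h_f)) = 8.96×10^-5
Q = -0.965·0.001111·ln(3.514×10^-4) = 0.008528 m³/s
Check: V = 2.20 m/s, Re = 1.94×10^5, f = 0.02111, h_f = 111 m ≈ 110 m ✓

Q ≈ 8.53 L/s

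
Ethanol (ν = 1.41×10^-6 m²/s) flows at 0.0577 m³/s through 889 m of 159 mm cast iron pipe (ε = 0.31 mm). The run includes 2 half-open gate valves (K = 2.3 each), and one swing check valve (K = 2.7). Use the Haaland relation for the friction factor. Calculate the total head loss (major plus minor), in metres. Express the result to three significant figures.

H_L ≈ 60.4 m

V = 4Q/(πD²) = 2.906 m/s; V²/2g = 0.4304 m
Re = 3.28×10^5, ε/D = 0.00195 → f = 0.02381 (Haaland)
Major: h_f = f(L/D)·V²/2g = 0.02381·5591·0.4304 = 57.29 m
Minor: ΣK = 7.30; h_m = ΣK·V²/2g = 3.142 m
Total H_L = 57.29 + 3.142 = 60.43 m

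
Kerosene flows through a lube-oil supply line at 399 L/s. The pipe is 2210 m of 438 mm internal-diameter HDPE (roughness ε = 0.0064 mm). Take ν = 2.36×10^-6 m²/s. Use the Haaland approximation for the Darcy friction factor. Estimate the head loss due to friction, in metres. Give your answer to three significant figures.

h_f ≈ 23.9 m

V = 4Q/(πD²) = 4·0.399/(π·0.438²) = 2.648 m/s
Re = VD/ν = 2.648·0.438/2.36×10^-6 = 4.91×10^5 → turbulent
ε/D = 0.0064/438 = 1.46×10^-5
Haaland: f = 0.01327
h_f = f(L/D)V²/(2g) = 0.01327·(2210/0.438)·2.648²/(2·9.81) = 23.93 m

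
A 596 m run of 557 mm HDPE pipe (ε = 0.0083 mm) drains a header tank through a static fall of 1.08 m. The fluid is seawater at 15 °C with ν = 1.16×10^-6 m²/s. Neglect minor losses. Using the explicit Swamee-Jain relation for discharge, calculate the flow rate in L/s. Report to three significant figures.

Swamee-Jain (Type II): Q = -0.965·√(gD⁵h_f/L)·ln[ε/(3.7D) + √(3.17ν²L/(gD³h_f))]
√(gD⁵h_f/L) = √(9.81·0.557⁵·1.08/596) = 0.03087
ε/(3.7D) = 4.03×10^-6; √(3.17ν²L/(gD³h_f)) = 3.73×10^-5
Q = -0.965·0.03087·ln(4.129×10^-5) = 0.3007 m³/s
Check: V = 1.23 m/s, Re = 5.93×10^5, f = 0.01296, h_f = 1.08 m ≈ 1.08 m ✓

Q ≈ 301 L/s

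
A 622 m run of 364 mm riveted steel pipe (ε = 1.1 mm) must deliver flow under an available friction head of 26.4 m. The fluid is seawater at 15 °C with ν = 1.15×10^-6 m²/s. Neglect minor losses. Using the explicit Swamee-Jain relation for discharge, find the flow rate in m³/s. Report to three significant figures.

Q ≈ 0.353 m³/s

Swamee-Jain (Type II): Q = -0.965·√(gD⁵h_f/L)·ln[ε/(3.7D) + √(3.17ν²L/(gD³h_f))]
√(gD⁵h_f/L) = √(9.81·0.364⁵·26.4/622) = 0.05158
ε/(3.7D) = 8.17×10^-4; √(3.17ν²L/(gD³h_f)) = 1.44×10^-5
Q = -0.965·0.05158·ln(8.312×10^-4) = 0.3530 m³/s
Check: V = 3.39 m/s, Re = 1.07×10^6, f = 0.02641, h_f = 26.5 m ≈ 26.4 m ✓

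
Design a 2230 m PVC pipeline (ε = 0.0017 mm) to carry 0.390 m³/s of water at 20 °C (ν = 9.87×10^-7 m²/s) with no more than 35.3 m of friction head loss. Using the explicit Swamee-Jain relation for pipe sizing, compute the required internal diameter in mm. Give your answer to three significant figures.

D ≈ 393 mm

Swamee-Jain (Type III): D = 0.66·[ε^1.25·(LQ²/(gh_f))^4.75 + ν·Q^9.4·(L/(gh_f))^5.2]^0.04
LQ²/(gh_f) = 0.9795; L/(gh_f) = 6.440
Term 1 = ε^1.25·(…)^4.75 = 5.56×10^-8; Term 2 = ν·Q^9.4·(…)^5.2 = 2.27×10^-6
D = 0.66·(5.56×10^-8 + 2.27×10^-6)^0.04 = 0.3928 m = 393 mm
Check: V = 3.22 m/s, Re = 1.28×10^6, f = 0.01127, h_f = 33.7 m ≈ 35.3 m ✓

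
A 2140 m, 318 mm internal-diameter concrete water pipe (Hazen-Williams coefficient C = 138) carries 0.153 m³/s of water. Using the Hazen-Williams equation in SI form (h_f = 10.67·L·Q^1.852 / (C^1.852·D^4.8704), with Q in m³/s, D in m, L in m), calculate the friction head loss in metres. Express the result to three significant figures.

h_f ≈ 20.4 m

h_f = 10.67·2140·0.153^1.852 / (138^1.852·0.318^4.8704) = 20.37 m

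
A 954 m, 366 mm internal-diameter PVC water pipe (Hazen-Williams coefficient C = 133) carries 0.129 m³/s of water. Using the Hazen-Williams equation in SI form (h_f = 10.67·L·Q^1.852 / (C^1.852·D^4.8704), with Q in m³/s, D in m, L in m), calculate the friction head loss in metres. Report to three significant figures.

h_f ≈ 3.57 m

h_f = 10.67·954·0.129^1.852 / (133^1.852·0.366^4.8704) = 3.574 m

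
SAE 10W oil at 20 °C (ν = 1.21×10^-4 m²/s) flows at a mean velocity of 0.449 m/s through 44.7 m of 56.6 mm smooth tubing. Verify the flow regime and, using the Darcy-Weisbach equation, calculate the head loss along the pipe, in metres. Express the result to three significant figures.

Re = VD/ν = 0.449·0.05660/1.21×10^-4 = 210 → laminar (Re < 2300)
f = 64/Re = 0.3047
h_f = f(L/D)V²/(2g) = 0.3047·(44.7/0.05660)·0.449²/(2·9.81) = 2.473 m

h_f ≈ 2.47 m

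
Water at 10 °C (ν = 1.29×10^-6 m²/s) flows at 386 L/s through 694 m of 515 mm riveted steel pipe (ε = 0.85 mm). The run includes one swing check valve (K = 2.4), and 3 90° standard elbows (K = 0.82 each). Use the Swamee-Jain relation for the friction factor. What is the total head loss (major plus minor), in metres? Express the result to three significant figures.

H_L ≈ 6.19 m

V = 4Q/(πD²) = 1.853 m/s; V²/2g = 0.1750 m
Re = 7.40×10^5, ε/D = 0.00165 → f = 0.02265 (Swamee-Jain)
Major: h_f = f(L/D)·V²/2g = 0.02265·1348·0.1750 = 5.342 m
Minor: ΣK = 4.86; h_m = ΣK·V²/2g = 0.8506 m
Total H_L = 5.342 + 0.8506 = 6.192 m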